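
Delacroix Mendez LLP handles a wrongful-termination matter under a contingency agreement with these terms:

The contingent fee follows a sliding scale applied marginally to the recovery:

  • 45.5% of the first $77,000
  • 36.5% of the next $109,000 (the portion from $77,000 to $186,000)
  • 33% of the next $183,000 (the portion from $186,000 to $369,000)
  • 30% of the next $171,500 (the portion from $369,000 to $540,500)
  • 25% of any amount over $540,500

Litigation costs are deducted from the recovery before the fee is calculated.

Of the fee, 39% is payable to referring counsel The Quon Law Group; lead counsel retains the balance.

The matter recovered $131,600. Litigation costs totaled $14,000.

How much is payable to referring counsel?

$19,443.06

Fee base (net of costs): $131,600 − $14,000 = $117,600
First $77,000 at 45.5% = $35,035.00
Remaining $40,600 at 36.5% = $14,819.00
Fee: $35,035.00 + $14,819.00 = $49,854.00
Referral share: 39% of $49,854.00 = $19,443.06; lead counsel retains $49,854.00 − $19,443.06 = $30,410.94.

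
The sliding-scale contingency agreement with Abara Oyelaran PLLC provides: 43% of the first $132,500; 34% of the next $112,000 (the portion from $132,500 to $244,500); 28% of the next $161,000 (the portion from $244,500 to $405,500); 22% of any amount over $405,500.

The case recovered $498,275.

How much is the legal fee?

$160,545.50

First $132,500 at 43% = $56,975.00
Next $112,000 at 34% = $38,080.00
Next $161,000 at 28% = $45,080.00
Remaining $92,775 at 22% = $20,410.50
Fee: $56,975.00 + $38,080.00 + $45,080.00 + $20,410.50 = $160,545.50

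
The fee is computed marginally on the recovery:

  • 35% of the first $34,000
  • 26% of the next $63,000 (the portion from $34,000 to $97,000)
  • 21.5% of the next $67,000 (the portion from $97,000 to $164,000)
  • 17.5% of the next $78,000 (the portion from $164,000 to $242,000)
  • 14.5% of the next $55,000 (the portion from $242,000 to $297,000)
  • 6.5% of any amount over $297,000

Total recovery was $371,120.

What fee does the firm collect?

$69,127.80

First $34,000 at 35% = $11,900.00
Next $63,000 at 26% = $16,380.00
Next $67,000 at 21.5% = $14,405.00
Next $78,000 at 17.5% = $13,650.00
Next $55,000 at 14.5% = $7,975.00
Remaining $74,120 at 6.5% = $4,817.80
Fee: $11,900.00 + $16,380.00 + $14,405.00 + $13,650.00 + $7,975.00 + $4,817.80 = $69,127.80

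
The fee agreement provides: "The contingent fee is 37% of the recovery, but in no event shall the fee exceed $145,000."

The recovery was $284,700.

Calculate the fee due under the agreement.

37% of $284,700 = $105,339.00
That is under the $145,000 cap.

$105,339.00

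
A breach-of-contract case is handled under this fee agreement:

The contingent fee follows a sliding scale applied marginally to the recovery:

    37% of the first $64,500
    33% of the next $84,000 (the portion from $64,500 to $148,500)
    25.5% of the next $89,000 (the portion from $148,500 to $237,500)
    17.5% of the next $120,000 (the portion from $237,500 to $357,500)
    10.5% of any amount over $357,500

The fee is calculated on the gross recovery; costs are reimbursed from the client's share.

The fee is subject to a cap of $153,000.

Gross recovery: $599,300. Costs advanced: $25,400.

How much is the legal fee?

$120,669.00

Fee base is the gross recovery, $599,300; costs are reimbursed separately.
First $64,500 at 37% = $23,865.00
Next $84,000 at 33% = $27,720.00
Next $89,000 at 25.5% = $22,695.00
Next $120,000 at 17.5% = $21,000.00
Remaining $241,800 at 10.5% = $25,389.00
Fee: $23,865.00 + $27,720.00 + $22,695.00 + $21,000.00 + $25,389.00 = $120,669.00
$120,669.00 is under the $153,000 cap.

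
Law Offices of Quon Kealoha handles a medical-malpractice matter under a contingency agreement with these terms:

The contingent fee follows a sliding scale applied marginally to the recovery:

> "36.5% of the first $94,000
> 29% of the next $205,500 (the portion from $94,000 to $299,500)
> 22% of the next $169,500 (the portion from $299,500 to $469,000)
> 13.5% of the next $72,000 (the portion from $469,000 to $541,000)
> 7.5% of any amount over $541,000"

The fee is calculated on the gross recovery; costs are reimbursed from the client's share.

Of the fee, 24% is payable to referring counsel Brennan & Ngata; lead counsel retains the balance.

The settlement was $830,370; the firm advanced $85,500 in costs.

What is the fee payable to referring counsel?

$39,028.26

Fee base is the gross recovery, $830,370; costs are reimbursed separately.
First $94,000 at 36.5% = $34,310.00
Next $205,500 at 29% = $59,595.00
Next $169,500 at 22% = $37,290.00
Next $72,000 at 13.5% = $9,720.00
Remaining $289,370 at 7.5% = $21,702.75
Fee: $34,310.00 + $59,595.00 + $37,290.00 + $9,720.00 + $21,702.75 = $162,617.75
Referral share: 24% of $162,617.75 = $39,028.26; lead counsel retains $162,617.75 − $39,028.26 = $123,589.49.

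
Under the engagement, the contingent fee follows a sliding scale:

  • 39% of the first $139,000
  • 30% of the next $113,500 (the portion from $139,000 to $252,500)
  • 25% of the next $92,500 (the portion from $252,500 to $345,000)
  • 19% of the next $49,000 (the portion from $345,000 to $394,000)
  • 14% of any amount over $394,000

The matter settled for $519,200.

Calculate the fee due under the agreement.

First $139,000 at 39% = $54,210.00
Next $113,500 at 30% = $34,050.00
Next $92,500 at 25% = $23,125.00
Next $49,000 at 19% = $9,310.00
Remaining $125,200 at 14% = $17,528.00
Fee: $54,210.00 + $34,050.00 + $23,125.00 + $9,310.00 + $17,528.00 = $138,223.00

$138,223.00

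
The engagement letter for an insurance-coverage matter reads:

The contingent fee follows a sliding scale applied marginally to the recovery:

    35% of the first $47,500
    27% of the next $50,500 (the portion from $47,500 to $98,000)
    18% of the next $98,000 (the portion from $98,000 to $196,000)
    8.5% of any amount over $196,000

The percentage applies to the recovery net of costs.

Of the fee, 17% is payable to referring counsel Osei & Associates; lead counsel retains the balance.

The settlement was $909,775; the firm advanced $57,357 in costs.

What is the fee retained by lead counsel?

Fee base (net of costs): $909,775 − $57,357 = $852,418
First $47,500 at 35% = $16,625.00
Next $50,500 at 27% = $13,635.00
Next $98,000 at 18% = $17,640.00
Remaining $656,418 at 8.5% = $55,795.53
Fee: $16,625.00 + $13,635.00 + $17,640.00 + $55,795.53 = $103,695.53
Referral share: 17% of $103,695.53 = $17,628.24; lead counsel retains $103,695.53 − $17,628.24 = $86,067.29.

$86,067.29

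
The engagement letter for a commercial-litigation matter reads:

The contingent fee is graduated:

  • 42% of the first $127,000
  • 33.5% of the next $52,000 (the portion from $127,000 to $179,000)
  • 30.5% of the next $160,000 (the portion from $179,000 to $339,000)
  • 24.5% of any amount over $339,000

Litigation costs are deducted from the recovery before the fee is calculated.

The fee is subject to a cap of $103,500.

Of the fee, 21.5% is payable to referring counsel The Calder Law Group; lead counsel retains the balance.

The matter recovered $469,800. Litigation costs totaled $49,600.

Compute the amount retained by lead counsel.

$81,247.50

Fee base (net of costs): $469,800 − $49,600 = $420,200
First $127,000 at 42% = $53,340.00
Next $52,000 at 33.5% = $17,420.00
Next $160,000 at 30.5% = $48,800.00
Remaining $81,200 at 24.5% = $19,894.00
Fee: $53,340.00 + $17,420.00 + $48,800.00 + $19,894.00 = $139,454.00
$139,454.00 exceeds the $103,500 cap, so the fee is capped at $103,500.00.
Referral share: 21.5% of $103,500.00 = $22,252.50; lead counsel retains $103,500.00 − $22,252.50 = $81,247.50.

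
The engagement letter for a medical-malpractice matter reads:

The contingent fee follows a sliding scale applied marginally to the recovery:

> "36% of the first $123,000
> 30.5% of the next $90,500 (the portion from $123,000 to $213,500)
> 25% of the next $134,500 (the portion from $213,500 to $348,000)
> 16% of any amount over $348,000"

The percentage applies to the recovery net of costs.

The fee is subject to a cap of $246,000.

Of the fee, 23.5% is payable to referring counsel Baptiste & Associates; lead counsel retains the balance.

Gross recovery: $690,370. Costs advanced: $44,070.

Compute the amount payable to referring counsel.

Fee base (net of costs): $690,370 − $44,070 = $646,300
First $123,000 at 36% = $44,280.00
Next $90,500 at 30.5% = $27,602.50
Next $134,500 at 25% = $33,625.00
Remaining $298,300 at 16% = $47,728.00
Fee: $44,280.00 + $27,602.50 + $33,625.00 + $47,728.00 = $153,235.50
$153,235.50 is under the $246,000 cap.
Referral share: 23.5% of $153,235.50 = $36,010.34; lead counsel retains $153,235.50 − $36,010.34 = $117,225.16.

$36,010.34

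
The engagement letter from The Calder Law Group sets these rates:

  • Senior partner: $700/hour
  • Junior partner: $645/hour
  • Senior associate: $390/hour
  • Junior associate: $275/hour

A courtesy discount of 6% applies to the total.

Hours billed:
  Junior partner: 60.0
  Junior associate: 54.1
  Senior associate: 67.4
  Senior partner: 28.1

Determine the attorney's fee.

$93,561.49

Senior partner: 28.1 × $700 = $19,670.00
Junior partner: 60.0 × $645 = $38,700.00
Senior associate: 67.4 × $390 = $26,286.00
Junior associate: 54.1 × $275 = $14,877.50
Subtotal: $99,533.50
Less 6% discount: −$5,972.01
Total: $99,533.50 − $5,972.01 = $93,561.49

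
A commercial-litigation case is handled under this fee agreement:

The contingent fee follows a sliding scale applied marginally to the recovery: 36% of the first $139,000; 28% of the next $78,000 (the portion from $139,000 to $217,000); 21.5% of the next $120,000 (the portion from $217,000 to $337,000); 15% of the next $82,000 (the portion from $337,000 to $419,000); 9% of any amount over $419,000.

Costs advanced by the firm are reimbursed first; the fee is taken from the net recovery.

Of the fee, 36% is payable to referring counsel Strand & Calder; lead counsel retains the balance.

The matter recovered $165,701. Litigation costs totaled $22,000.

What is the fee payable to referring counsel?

$18,488.26

Fee base (net of costs): $165,701 − $22,000 = $143,701
First $139,000 at 36% = $50,040.00
Remaining $4,701 at 28% = $1,316.28
Fee: $50,040.00 + $1,316.28 = $51,356.28
Referral share: 36% of $51,356.28 = $18,488.26; lead counsel retains $51,356.28 − $18,488.26 = $32,868.02.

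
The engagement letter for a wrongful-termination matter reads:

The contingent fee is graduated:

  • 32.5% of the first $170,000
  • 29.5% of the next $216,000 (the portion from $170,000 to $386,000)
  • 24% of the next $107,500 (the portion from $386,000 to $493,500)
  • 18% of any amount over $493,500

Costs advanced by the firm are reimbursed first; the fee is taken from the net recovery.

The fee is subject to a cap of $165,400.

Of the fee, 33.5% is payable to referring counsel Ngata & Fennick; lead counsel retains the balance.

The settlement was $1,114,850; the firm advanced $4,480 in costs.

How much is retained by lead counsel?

$109,991.00

Fee base (net of costs): $1,114,850 − $4,480 = $1,110,370
First $170,000 at 32.5% = $55,250.00
Next $216,000 at 29.5% = $63,720.00
Next $107,500 at 24% = $25,800.00
Remaining $616,870 at 18% = $111,036.60
Fee: $55,250.00 + $63,720.00 + $25,800.00 + $111,036.60 = $255,806.60
$255,806.60 exceeds the $165,400 cap, so the fee is capped at $165,400.00.
Referral share: 33.5% of $165,400.00 = $55,409.00; lead counsel retains $165,400.00 − $55,409.00 = $109,991.00.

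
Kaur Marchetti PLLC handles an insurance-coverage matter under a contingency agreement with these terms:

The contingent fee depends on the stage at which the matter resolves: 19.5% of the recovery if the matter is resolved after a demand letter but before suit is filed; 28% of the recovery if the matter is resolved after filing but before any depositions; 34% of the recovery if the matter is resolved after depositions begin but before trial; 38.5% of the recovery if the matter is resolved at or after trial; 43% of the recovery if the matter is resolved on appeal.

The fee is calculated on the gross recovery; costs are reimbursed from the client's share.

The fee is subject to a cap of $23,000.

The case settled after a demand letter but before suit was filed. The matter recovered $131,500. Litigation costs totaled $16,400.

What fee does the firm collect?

Fee base is the gross recovery, $131,500; costs are reimbursed separately.
The matter settled after a demand letter but before suit was filed, so the 19.5% rate applies.
$131,500 × 19.5% = $25,642.50
$25,642.50 exceeds the $23,000 cap, so the fee is capped at $23,000.00.

$23,000.00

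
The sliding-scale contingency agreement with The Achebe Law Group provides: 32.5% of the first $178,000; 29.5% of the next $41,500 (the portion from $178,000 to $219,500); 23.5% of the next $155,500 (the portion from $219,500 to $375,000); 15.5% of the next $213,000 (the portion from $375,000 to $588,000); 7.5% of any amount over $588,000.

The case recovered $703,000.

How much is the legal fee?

$148,275.00

First $178,000 at 32.5% = $57,850.00
Next $41,500 at 29.5% = $12,242.50
Next $155,500 at 23.5% = $36,542.50
Next $213,000 at 15.5% = $33,015.00
Remaining $115,000 at 7.5% = $8,625.00
Fee: $57,850.00 + $12,242.50 + $36,542.50 + $33,015.00 + $8,625.00 = $148,275.00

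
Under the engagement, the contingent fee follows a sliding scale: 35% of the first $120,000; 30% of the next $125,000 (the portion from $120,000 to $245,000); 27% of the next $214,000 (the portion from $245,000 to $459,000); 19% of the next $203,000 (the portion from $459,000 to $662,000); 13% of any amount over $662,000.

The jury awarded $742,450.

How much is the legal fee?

$186,308.50

First $120,000 at 35% = $42,000.00
Next $125,000 at 30% = $37,500.00
Next $214,000 at 27% = $57,780.00
Next $203,000 at 19% = $38,570.00
Remaining $80,450 at 13% = $10,458.50
Fee: $42,000.00 + $37,500.00 + $57,780.00 + $38,570.00 + $10,458.50 = $186,308.50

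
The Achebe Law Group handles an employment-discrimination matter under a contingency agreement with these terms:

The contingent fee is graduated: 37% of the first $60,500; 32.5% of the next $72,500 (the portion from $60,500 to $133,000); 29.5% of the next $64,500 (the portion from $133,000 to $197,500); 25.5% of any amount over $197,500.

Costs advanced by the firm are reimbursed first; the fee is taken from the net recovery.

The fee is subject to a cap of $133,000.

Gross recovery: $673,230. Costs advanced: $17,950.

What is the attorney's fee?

$133,000.00

Fee base (net of costs): $673,230 − $17,950 = $655,280
First $60,500 at 37% = $22,385.00
Next $72,500 at 32.5% = $23,562.50
Next $64,500 at 29.5% = $19,027.50
Remaining $457,780 at 25.5% = $116,733.90
Fee: $22,385.00 + $23,562.50 + $19,027.50 + $116,733.90 = $181,708.90
$181,708.90 exceeds the $133,000 cap, so the fee is capped at $133,000.00.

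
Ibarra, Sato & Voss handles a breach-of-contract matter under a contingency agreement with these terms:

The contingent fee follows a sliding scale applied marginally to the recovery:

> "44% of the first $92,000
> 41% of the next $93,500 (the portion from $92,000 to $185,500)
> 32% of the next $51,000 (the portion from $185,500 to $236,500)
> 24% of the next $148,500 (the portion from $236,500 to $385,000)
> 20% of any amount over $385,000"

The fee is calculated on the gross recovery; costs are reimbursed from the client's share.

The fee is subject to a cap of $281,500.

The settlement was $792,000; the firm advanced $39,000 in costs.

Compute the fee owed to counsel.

Fee base is the gross recovery, $792,000; costs are reimbursed separately.
First $92,000 at 44% = $40,480.00
Next $93,500 at 41% = $38,335.00
Next $51,000 at 32% = $16,320.00
Next $148,500 at 24% = $35,640.00
Remaining $407,000 at 20% = $81,400.00
Fee: $40,480.00 + $38,335.00 + $16,320.00 + $35,640.00 + $81,400.00 = $212,175.00
$212,175.00 is under the $281,500 cap.

$212,175.00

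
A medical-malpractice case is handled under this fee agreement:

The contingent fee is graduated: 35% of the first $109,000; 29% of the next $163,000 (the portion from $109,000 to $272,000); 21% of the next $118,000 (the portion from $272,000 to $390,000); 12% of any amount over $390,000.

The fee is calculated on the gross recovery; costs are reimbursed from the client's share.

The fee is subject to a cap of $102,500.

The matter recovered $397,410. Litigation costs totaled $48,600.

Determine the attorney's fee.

$102,500.00

Fee base is the gross recovery, $397,410; costs are reimbursed separately.
First $109,000 at 35% = $38,150.00
Next $163,000 at 29% = $47,270.00
Next $118,000 at 21% = $24,780.00
Remaining $7,410 at 12% = $889.20
Fee: $38,150.00 + $47,270.00 + $24,780.00 + $889.20 = $111,089.20
$111,089.20 exceeds the $102,500 cap, so the fee is capped at $102,500.00.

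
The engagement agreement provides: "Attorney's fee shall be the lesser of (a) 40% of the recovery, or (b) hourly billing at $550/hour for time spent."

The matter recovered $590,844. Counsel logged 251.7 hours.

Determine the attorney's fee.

(a) 40% of $590,844 = $236,337.60
(b) 251.7 × $550 = $138,435.00
The lesser is (b): $138,435.00.

$138,435.00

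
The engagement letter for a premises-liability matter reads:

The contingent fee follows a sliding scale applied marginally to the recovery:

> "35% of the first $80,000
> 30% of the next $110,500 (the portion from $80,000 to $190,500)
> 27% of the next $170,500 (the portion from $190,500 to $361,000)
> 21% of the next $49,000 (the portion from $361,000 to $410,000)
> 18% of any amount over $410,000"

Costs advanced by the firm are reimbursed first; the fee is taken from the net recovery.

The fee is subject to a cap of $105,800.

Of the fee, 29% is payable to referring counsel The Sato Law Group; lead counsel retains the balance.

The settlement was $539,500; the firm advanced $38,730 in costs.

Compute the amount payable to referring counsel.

Fee base (net of costs): $539,500 − $38,730 = $500,770
First $80,000 at 35% = $28,000.00
Next $110,500 at 30% = $33,150.00
Next $170,500 at 27% = $46,035.00
Next $49,000 at 21% = $10,290.00
Remaining $90,770 at 18% = $16,338.60
Fee: $28,000.00 + $33,150.00 + $46,035.00 + $10,290.00 + $16,338.60 = $133,813.60
$133,813.60 exceeds the $105,800 cap, so the fee is capped at $105,800.00.
Referral share: 29% of $105,800.00 = $30,682.00; lead counsel retains $105,800.00 − $30,682.00 = $75,118.00.

$30,682.00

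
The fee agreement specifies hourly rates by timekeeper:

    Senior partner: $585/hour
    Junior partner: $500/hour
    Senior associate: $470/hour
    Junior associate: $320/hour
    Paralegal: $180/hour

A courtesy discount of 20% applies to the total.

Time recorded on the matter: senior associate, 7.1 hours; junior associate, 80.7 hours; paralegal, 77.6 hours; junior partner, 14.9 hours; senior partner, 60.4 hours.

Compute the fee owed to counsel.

$68,730.40

Senior partner: 60.4 × $585 = $35,334.00
Junior partner: 14.9 × $500 = $7,450.00
Senior associate: 7.1 × $470 = $3,337.00
Junior associate: 80.7 × $320 = $25,824.00
Paralegal: 77.6 × $180 = $13,968.00
Subtotal: $85,913.00
Less 20% discount: −$17,182.60
Total: $85,913.00 − $17,182.60 = $68,730.40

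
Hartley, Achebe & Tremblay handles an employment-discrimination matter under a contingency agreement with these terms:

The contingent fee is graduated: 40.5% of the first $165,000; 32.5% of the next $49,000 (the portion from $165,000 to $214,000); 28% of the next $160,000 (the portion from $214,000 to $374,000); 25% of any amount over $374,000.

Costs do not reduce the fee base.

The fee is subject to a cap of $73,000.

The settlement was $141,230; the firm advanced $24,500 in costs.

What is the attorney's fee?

Fee base is the gross recovery, $141,230; costs are reimbursed separately.
First $141,230 at 40.5% = $57,198.15
$57,198.15 is under the $73,000 cap.

$57,198.15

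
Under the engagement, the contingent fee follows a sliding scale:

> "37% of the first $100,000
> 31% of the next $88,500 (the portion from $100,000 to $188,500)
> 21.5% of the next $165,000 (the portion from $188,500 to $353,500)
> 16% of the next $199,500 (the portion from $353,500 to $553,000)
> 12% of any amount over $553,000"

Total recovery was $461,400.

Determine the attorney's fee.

First $100,000 at 37% = $37,000.00
Next $88,500 at 31% = $27,435.00
Next $165,000 at 21.5% = $35,475.00
Remaining $107,900 at 16% = $17,264.00
Fee: $37,000.00 + $27,435.00 + $35,475.00 + $17,264.00 = $117,174.00

$117,174.00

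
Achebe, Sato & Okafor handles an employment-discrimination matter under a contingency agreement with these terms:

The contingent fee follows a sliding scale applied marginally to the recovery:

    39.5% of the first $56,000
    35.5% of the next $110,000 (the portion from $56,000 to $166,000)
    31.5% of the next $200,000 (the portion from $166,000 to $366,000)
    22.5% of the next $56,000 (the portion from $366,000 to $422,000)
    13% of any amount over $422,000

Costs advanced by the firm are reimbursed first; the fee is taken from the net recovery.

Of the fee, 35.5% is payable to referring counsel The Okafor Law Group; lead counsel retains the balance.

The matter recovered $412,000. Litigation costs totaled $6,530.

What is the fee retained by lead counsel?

$85,817.73

Fee base (net of costs): $412,000 − $6,530 = $405,470
First $56,000 at 39.5% = $22,120.00
Next $110,000 at 35.5% = $39,050.00
Next $200,000 at 31.5% = $63,000.00
Remaining $39,470 at 22.5% = $8,880.75
Fee: $22,120.00 + $39,050.00 + $63,000.00 + $8,880.75 = $133,050.75
Referral share: 35.5% of $133,050.75 = $47,233.02; lead counsel retains $133,050.75 − $47,233.02 = $85,817.73.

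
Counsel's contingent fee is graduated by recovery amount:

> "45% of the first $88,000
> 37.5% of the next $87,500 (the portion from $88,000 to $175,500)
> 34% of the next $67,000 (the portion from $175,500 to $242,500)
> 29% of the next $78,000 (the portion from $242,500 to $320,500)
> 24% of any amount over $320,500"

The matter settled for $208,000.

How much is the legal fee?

$83,462.50

First $88,000 at 45% = $39,600.00
Next $87,500 at 37.5% = $32,812.50
Remaining $32,500 at 34% = $11,050.00
Fee: $39,600.00 + $32,812.50 + $11,050.00 = $83,462.50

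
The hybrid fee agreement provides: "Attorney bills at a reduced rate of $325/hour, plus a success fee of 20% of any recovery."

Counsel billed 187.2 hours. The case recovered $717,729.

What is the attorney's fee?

Hourly: 187.2 × $325 = $60,840.00
Success fee: 20% of $717,729 = $143,545.80
Total: $60,840.00 + $143,545.80 = $204,385.80

$204,385.80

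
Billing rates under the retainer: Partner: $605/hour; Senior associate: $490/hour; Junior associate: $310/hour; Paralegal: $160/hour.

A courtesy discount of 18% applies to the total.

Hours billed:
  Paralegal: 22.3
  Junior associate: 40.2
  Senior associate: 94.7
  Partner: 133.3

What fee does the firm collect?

$117,325.19

Partner: 133.3 × $605 = $80,646.50
Senior associate: 94.7 × $490 = $46,403.00
Junior associate: 40.2 × $310 = $12,462.00
Paralegal: 22.3 × $160 = $3,568.00
Subtotal: $143,079.50
Less 18% discount: −$25,754.31
Total: $143,079.50 − $25,754.31 = $117,325.19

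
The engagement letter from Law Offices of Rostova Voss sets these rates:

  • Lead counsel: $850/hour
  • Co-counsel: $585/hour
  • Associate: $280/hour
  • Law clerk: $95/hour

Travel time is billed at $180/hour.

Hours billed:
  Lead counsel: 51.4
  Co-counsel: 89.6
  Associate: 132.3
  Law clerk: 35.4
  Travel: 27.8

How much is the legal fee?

$141,517.00

Lead counsel: 51.4 × $850 = $43,690.00
Co-counsel: 89.6 × $585 = $52,416.00
Associate: 132.3 × $280 = $37,044.00
Law clerk: 35.4 × $95 = $3,363.00
Subtotal: $43,690.00 + $52,416.00 + $37,044.00 + $3,363.00 = $136,513.00
Travel: 27.8 × $180 = $5,004.00
Total: $136,513.00 + $5,004.00 = $141,517.00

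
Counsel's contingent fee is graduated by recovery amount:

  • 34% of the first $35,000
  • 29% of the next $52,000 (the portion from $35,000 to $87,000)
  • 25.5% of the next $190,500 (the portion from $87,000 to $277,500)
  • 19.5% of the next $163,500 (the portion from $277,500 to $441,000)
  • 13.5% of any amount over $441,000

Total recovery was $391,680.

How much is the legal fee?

$97,822.60

First $35,000 at 34% = $11,900.00
Next $52,000 at 29% = $15,080.00
Next $190,500 at 25.5% = $48,577.50
Remaining $114,180 at 19.5% = $22,265.10
Fee: $11,900.00 + $15,080.00 + $48,577.50 + $22,265.10 = $97,822.60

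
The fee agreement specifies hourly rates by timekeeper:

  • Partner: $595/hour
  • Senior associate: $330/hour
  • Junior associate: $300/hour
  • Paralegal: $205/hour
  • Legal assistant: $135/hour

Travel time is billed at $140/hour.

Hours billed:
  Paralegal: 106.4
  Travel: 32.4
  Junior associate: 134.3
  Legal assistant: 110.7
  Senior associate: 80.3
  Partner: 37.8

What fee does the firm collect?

$130,572.50

Partner: 37.8 × $595 = $22,491.00
Senior associate: 80.3 × $330 = $26,499.00
Junior associate: 134.3 × $300 = $40,290.00
Paralegal: 106.4 × $205 = $21,812.00
Legal assistant: 110.7 × $135 = $14,944.50
Subtotal: $22,491.00 + $26,499.00 + $40,290.00 + $21,812.00 + $14,944.50 = $126,036.50
Travel: 32.4 × $140 = $4,536.00
Total: $126,036.50 + $4,536.00 = $130,572.50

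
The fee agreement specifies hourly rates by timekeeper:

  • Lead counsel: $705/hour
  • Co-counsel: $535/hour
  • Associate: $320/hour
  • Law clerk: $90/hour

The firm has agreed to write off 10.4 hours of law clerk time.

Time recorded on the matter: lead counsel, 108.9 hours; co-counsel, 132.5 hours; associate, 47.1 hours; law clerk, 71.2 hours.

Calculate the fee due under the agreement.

Lead counsel: 108.9 × $705 = $76,774.50
Co-counsel: 132.5 × $535 = $70,887.50
Associate: 47.1 × $320 = $15,072.00
Law clerk: 71.2 × $90 = $6,408.00
Subtotal: $169,142.00
Write-off: 10.4 × $90 = $936.00
Total: $169,142.00 − $936.00 = $168,206.00

$168,206.00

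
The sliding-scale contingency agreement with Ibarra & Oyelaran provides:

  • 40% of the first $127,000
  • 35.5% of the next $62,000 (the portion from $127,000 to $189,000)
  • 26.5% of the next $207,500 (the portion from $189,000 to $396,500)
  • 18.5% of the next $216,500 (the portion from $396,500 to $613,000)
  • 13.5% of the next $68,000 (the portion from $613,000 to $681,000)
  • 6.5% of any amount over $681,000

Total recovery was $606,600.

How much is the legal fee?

$166,666.00

First $127,000 at 40% = $50,800.00
Next $62,000 at 35.5% = $22,010.00
Next $207,500 at 26.5% = $54,987.50
Remaining $210,100 at 18.5% = $38,868.50
Fee: $50,800.00 + $22,010.00 + $54,987.50 + $38,868.50 = $166,666.00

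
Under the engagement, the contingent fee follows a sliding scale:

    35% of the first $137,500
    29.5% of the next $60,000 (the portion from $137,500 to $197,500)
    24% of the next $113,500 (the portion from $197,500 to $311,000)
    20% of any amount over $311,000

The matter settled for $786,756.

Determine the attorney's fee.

First $137,500 at 35% = $48,125.00
Next $60,000 at 29.5% = $17,700.00
Next $113,500 at 24% = $27,240.00
Remaining $475,756 at 20% = $95,151.20
Fee: $48,125.00 + $17,700.00 + $27,240.00 + $95,151.20 = $188,216.20

$188,216.20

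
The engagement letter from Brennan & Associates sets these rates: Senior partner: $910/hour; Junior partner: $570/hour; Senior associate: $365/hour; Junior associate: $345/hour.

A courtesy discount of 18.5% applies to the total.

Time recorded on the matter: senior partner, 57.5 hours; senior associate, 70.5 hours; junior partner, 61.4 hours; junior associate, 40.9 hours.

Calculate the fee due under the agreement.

$103,640.29

Senior partner: 57.5 × $910 = $52,325.00
Junior partner: 61.4 × $570 = $34,998.00
Senior associate: 70.5 × $365 = $25,732.50
Junior associate: 40.9 × $345 = $14,110.50
Subtotal: $127,166.00
Less 18.5% discount: −$23,525.71
Total: $127,166.00 − $23,525.71 = $103,640.29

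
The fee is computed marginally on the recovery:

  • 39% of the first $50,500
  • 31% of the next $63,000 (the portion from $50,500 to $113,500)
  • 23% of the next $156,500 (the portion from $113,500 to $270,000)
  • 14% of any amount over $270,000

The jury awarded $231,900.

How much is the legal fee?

$66,457.00

First $50,500 at 39% = $19,695.00
Next $63,000 at 31% = $19,530.00
Remaining $118,400 at 23% = $27,232.00
Fee: $19,695.00 + $19,530.00 + $27,232.00 = $66,457.00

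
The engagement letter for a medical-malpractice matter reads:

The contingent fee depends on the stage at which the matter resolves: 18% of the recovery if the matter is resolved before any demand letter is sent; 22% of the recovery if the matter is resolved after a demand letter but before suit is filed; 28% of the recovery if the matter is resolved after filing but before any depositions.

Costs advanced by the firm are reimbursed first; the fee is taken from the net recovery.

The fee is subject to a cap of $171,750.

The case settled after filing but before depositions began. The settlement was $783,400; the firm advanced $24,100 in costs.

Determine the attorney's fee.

Fee base (net of costs): $783,400 − $24,100 = $759,300
The matter settled after filing but before depositions began, so the 28% rate applies.
$759,300 × 28% = $212,604.00
$212,604.00 exceeds the $171,750 cap, so the fee is capped at $171,750.00.

$171,750.00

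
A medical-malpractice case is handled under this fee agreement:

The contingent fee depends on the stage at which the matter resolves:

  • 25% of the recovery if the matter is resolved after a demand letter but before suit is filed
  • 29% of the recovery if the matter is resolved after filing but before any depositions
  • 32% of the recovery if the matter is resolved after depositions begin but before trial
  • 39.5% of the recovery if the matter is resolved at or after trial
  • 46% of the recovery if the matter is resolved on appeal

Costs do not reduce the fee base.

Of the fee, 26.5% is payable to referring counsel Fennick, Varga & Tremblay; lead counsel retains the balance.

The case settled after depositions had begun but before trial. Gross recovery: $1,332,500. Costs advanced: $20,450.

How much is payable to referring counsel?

$112,996.00

Fee base is the gross recovery, $1,332,500; costs are reimbursed separately.
The matter settled after depositions had begun but before trial, so the 32% rate applies.
$1,332,500 × 32% = $426,400.00
Referral share: 26.5% of $426,400.00 = $112,996.00; lead counsel retains $426,400.00 − $112,996.00 = $313,404.00.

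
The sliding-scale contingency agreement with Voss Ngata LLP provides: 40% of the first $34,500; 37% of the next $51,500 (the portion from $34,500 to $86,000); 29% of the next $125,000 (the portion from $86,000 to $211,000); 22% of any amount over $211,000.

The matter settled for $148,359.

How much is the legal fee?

$50,939.11

First $34,500 at 40% = $13,800.00
Next $51,500 at 37% = $19,055.00
Remaining $62,359 at 29% = $18,084.11
Fee: $13,800.00 + $19,055.00 + $18,084.11 = $50,939.11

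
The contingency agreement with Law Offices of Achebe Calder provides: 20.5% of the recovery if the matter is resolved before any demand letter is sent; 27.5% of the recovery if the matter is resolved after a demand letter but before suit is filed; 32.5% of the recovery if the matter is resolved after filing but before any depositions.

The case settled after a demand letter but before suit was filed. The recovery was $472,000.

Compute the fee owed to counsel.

$129,800.00

The matter settled after a demand letter but before suit was filed, so the 27.5% rate applies.
$472,000 × 27.5% = $129,800.00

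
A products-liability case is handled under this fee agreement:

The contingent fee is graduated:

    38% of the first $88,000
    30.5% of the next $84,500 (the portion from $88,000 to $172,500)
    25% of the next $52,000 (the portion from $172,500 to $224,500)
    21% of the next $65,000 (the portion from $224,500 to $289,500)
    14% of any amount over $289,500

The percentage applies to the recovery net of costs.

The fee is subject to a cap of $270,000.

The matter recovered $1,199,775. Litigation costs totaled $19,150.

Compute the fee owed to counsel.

Fee base (net of costs): $1,199,775 − $19,150 = $1,180,625
First $88,000 at 38% = $33,440.00
Next $84,500 at 30.5% = $25,772.50
Next $52,000 at 25% = $13,000.00
Next $65,000 at 21% = $13,650.00
Remaining $891,125 at 14% = $124,757.50
Fee: $33,440.00 + $25,772.50 + $13,000.00 + $13,650.00 + $124,757.50 = $210,620.00
$210,620.00 is under the $270,000 cap.

$210,620.00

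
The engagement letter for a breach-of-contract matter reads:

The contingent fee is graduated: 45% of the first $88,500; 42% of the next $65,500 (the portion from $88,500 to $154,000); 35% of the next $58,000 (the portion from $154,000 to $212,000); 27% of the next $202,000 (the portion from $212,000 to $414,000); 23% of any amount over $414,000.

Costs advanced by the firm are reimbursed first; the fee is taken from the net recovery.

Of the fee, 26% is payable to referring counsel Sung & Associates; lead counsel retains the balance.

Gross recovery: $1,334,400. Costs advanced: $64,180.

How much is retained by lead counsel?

Fee base (net of costs): $1,334,400 − $64,180 = $1,270,220
First $88,500 at 45% = $39,825.00
Next $65,500 at 42% = $27,510.00
Next $58,000 at 35% = $20,300.00
Next $202,000 at 27% = $54,540.00
Remaining $856,220 at 23% = $196,930.60
Fee: $39,825.00 + $27,510.00 + $20,300.00 + $54,540.00 + $196,930.60 = $339,105.60
Referral share: 26% of $339,105.60 = $88,167.46; lead counsel retains $339,105.60 − $88,167.46 = $250,938.14.

$250,938.14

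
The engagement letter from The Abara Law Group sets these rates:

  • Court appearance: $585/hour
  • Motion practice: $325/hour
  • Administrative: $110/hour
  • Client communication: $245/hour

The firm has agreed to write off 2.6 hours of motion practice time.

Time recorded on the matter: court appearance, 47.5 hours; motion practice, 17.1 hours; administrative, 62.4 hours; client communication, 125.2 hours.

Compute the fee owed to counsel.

$70,038.00

Court appearance: 47.5 × $585 = $27,787.50
Motion practice: 17.1 × $325 = $5,557.50
Administrative: 62.4 × $110 = $6,864.00
Client communication: 125.2 × $245 = $30,674.00
Subtotal: $70,883.00
Write-off: 2.6 × $325 = $845.00
Total: $70,883.00 − $845.00 = $70,038.00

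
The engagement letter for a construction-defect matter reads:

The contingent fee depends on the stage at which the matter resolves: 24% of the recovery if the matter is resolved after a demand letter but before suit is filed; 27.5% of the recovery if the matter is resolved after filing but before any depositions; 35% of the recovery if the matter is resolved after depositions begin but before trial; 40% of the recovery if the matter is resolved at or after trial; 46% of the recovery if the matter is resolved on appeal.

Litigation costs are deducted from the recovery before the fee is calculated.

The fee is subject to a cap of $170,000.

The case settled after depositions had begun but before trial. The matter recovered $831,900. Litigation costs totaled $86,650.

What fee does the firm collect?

Fee base (net of costs): $831,900 − $86,650 = $745,250
The matter settled after depositions had begun but before trial, so the 35% rate applies.
$745,250 × 35% = $260,837.50
$260,837.50 exceeds the $170,000 cap, so the fee is capped at $170,000.00.

$170,000.00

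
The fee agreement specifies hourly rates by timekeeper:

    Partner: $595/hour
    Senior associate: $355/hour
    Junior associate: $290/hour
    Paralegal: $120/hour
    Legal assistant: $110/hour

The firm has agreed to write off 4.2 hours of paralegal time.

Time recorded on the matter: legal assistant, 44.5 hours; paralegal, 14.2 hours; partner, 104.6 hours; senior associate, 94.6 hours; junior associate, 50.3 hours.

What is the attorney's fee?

$116,502.00

Partner: 104.6 × $595 = $62,237.00
Senior associate: 94.6 × $355 = $33,583.00
Junior associate: 50.3 × $290 = $14,587.00
Paralegal: 14.2 × $120 = $1,704.00
Legal assistant: 44.5 × $110 = $4,895.00
Subtotal: $117,006.00
Write-off: 4.2 × $120 = $504.00
Total: $117,006.00 − $504.00 = $116,502.00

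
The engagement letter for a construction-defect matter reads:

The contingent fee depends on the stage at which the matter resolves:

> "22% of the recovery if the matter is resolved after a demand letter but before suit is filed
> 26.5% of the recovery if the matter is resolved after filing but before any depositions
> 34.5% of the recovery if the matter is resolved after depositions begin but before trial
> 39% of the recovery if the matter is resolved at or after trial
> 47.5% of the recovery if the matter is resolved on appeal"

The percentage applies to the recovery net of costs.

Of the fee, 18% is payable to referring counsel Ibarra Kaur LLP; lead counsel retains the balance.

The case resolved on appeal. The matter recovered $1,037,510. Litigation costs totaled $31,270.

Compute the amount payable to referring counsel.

$86,033.52

Fee base (net of costs): $1,037,510 − $31,270 = $1,006,240
The matter resolved on appeal, so the 47.5% rate applies.
$1,006,240 × 47.5% = $477,964.00
Referral share: 18% of $477,964.00 = $86,033.52; lead counsel retains $477,964.00 − $86,033.52 = $391,930.48.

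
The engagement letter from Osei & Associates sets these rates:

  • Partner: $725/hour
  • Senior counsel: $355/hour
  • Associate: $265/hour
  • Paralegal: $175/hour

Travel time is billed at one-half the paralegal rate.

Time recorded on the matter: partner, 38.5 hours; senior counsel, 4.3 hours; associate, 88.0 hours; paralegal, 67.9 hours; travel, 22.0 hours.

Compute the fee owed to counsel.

Partner: 38.5 × $725 = $27,912.50
Senior counsel: 4.3 × $355 = $1,526.50
Associate: 88.0 × $265 = $23,320.00
Paralegal: 67.9 × $175 = $11,882.50
Subtotal: $27,912.50 + $1,526.50 + $23,320.00 + $11,882.50 = $64,641.50
Travel: 22.0 × ($175 ÷ 2) = 22.0 × $87.50 = $1,925.00
Total: $64,641.50 + $1,925.00 = $66,566.50

$66,566.50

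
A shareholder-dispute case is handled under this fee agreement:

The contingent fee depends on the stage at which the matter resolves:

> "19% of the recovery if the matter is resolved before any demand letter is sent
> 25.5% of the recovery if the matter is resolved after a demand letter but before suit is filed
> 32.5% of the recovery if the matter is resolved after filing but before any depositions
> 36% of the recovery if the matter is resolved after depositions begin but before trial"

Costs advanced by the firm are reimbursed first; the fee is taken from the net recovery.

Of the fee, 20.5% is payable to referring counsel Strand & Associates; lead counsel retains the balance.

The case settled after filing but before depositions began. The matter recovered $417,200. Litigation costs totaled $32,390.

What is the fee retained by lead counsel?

Fee base (net of costs): $417,200 − $32,390 = $384,810
The matter settled after filing but before depositions began, so the 32.5% rate applies.
$384,810 × 32.5% = $125,063.25
Referral share: 20.5% of $125,063.25 = $25,637.97; lead counsel retains $125,063.25 − $25,637.97 = $99,425.28.

$99,425.28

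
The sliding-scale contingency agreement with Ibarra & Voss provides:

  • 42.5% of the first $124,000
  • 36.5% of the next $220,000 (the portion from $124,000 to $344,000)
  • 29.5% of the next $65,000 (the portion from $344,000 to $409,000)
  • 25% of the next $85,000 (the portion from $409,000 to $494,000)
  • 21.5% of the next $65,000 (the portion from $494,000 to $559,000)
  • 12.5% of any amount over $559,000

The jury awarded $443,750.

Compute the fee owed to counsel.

$160,862.50

First $124,000 at 42.5% = $52,700.00
Next $220,000 at 36.5% = $80,300.00
Next $65,000 at 29.5% = $19,175.00
Remaining $34,750 at 25% = $8,687.50
Fee: $52,700.00 + $80,300.00 + $19,175.00 + $8,687.50 = $160,862.50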